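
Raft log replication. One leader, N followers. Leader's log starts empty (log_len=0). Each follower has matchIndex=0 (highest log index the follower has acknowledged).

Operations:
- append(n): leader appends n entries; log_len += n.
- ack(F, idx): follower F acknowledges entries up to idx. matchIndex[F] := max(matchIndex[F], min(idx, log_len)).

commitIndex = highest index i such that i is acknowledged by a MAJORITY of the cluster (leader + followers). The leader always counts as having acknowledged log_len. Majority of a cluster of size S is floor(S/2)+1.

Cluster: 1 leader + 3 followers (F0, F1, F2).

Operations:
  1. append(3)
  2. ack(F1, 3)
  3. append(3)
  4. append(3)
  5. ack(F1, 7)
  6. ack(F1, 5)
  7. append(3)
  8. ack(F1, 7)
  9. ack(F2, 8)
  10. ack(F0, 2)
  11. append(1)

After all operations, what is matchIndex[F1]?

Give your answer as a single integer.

Answer: 7

Derivation:
Op 1: append 3 -> log_len=3
Op 2: F1 acks idx 3 -> match: F0=0 F1=3 F2=0; commitIndex=0
Op 3: append 3 -> log_len=6
Op 4: append 3 -> log_len=9
Op 5: F1 acks idx 7 -> match: F0=0 F1=7 F2=0; commitIndex=0
Op 6: F1 acks idx 5 -> match: F0=0 F1=7 F2=0; commitIndex=0
Op 7: append 3 -> log_len=12
Op 8: F1 acks idx 7 -> match: F0=0 F1=7 F2=0; commitIndex=0
Op 9: F2 acks idx 8 -> match: F0=0 F1=7 F2=8; commitIndex=7
Op 10: F0 acks idx 2 -> match: F0=2 F1=7 F2=8; commitIndex=7
Op 11: append 1 -> log_len=13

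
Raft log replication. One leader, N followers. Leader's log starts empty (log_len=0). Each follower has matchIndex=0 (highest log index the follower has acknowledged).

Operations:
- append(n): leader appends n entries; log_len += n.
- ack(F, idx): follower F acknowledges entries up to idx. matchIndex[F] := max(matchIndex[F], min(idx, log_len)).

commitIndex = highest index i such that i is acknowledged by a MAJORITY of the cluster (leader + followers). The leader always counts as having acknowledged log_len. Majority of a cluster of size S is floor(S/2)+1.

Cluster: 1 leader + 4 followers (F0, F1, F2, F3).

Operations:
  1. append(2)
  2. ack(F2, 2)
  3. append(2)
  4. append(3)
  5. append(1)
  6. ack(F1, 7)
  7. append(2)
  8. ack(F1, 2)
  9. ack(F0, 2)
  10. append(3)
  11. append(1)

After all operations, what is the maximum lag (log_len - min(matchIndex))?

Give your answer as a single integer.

Op 1: append 2 -> log_len=2
Op 2: F2 acks idx 2 -> match: F0=0 F1=0 F2=2 F3=0; commitIndex=0
Op 3: append 2 -> log_len=4
Op 4: append 3 -> log_len=7
Op 5: append 1 -> log_len=8
Op 6: F1 acks idx 7 -> match: F0=0 F1=7 F2=2 F3=0; commitIndex=2
Op 7: append 2 -> log_len=10
Op 8: F1 acks idx 2 -> match: F0=0 F1=7 F2=2 F3=0; commitIndex=2
Op 9: F0 acks idx 2 -> match: F0=2 F1=7 F2=2 F3=0; commitIndex=2
Op 10: append 3 -> log_len=13
Op 11: append 1 -> log_len=14

Answer: 14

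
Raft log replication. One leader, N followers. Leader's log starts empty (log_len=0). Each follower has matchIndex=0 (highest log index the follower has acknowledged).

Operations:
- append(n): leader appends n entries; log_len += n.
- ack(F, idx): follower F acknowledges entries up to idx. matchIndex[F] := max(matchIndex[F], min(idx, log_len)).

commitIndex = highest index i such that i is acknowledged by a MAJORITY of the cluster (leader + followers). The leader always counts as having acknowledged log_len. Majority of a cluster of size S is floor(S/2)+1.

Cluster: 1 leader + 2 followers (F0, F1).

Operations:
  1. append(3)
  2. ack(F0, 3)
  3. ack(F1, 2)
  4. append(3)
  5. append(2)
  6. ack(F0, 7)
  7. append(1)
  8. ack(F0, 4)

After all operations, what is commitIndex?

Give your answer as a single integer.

Answer: 7

Derivation:
Op 1: append 3 -> log_len=3
Op 2: F0 acks idx 3 -> match: F0=3 F1=0; commitIndex=3
Op 3: F1 acks idx 2 -> match: F0=3 F1=2; commitIndex=3
Op 4: append 3 -> log_len=6
Op 5: append 2 -> log_len=8
Op 6: F0 acks idx 7 -> match: F0=7 F1=2; commitIndex=7
Op 7: append 1 -> log_len=9
Op 8: F0 acks idx 4 -> match: F0=7 F1=2; commitIndex=7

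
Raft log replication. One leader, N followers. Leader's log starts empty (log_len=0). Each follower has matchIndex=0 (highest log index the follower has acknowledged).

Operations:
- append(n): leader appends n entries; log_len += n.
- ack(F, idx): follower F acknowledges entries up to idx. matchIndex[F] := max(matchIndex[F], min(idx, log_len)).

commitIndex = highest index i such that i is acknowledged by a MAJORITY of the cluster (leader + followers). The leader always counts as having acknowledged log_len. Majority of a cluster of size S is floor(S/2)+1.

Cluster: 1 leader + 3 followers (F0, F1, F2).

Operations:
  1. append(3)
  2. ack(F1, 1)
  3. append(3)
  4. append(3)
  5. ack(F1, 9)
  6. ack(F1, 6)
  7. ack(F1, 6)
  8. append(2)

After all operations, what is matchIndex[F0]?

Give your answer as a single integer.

Answer: 0

Derivation:
Op 1: append 3 -> log_len=3
Op 2: F1 acks idx 1 -> match: F0=0 F1=1 F2=0; commitIndex=0
Op 3: append 3 -> log_len=6
Op 4: append 3 -> log_len=9
Op 5: F1 acks idx 9 -> match: F0=0 F1=9 F2=0; commitIndex=0
Op 6: F1 acks idx 6 -> match: F0=0 F1=9 F2=0; commitIndex=0
Op 7: F1 acks idx 6 -> match: F0=0 F1=9 F2=0; commitIndex=0
Op 8: append 2 -> log_len=11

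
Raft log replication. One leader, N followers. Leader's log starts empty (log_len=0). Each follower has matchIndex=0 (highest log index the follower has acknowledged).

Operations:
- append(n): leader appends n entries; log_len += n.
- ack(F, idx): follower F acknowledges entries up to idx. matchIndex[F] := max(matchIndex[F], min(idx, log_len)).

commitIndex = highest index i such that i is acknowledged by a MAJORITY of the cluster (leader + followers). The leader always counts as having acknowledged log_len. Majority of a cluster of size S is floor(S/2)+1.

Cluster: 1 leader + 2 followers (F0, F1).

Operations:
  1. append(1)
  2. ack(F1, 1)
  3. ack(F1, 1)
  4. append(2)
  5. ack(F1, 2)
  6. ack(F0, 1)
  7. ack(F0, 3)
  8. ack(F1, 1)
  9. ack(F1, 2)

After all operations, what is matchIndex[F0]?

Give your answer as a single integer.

Answer: 3

Derivation:
Op 1: append 1 -> log_len=1
Op 2: F1 acks idx 1 -> match: F0=0 F1=1; commitIndex=1
Op 3: F1 acks idx 1 -> match: F0=0 F1=1; commitIndex=1
Op 4: append 2 -> log_len=3
Op 5: F1 acks idx 2 -> match: F0=0 F1=2; commitIndex=2
Op 6: F0 acks idx 1 -> match: F0=1 F1=2; commitIndex=2
Op 7: F0 acks idx 3 -> match: F0=3 F1=2; commitIndex=3
Op 8: F1 acks idx 1 -> match: F0=3 F1=2; commitIndex=3
Op 9: F1 acks idx 2 -> match: F0=3 F1=2; commitIndex=3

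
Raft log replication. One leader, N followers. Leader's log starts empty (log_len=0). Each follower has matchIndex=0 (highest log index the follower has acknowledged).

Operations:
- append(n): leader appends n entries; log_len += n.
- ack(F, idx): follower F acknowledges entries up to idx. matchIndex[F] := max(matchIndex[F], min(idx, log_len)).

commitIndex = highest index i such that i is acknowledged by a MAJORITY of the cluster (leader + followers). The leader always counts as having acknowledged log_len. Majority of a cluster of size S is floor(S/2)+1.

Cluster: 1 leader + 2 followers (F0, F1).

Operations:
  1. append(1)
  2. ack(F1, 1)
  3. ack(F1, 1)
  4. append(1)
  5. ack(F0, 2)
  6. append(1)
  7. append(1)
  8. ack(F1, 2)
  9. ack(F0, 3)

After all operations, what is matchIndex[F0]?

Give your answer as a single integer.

Op 1: append 1 -> log_len=1
Op 2: F1 acks idx 1 -> match: F0=0 F1=1; commitIndex=1
Op 3: F1 acks idx 1 -> match: F0=0 F1=1; commitIndex=1
Op 4: append 1 -> log_len=2
Op 5: F0 acks idx 2 -> match: F0=2 F1=1; commitIndex=2
Op 6: append 1 -> log_len=3
Op 7: append 1 -> log_len=4
Op 8: F1 acks idx 2 -> match: F0=2 F1=2; commitIndex=2
Op 9: F0 acks idx 3 -> match: F0=3 F1=2; commitIndex=3

Answer: 3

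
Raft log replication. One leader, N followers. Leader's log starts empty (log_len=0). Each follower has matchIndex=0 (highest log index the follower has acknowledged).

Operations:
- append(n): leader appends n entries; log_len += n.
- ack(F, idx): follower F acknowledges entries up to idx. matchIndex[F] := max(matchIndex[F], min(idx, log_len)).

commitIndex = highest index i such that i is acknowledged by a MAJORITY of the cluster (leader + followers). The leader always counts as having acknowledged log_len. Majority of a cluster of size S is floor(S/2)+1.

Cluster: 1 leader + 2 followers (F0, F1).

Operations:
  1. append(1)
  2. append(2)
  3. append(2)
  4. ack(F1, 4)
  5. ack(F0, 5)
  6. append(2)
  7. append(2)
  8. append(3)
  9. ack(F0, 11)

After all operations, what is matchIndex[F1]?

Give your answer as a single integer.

Answer: 4

Derivation:
Op 1: append 1 -> log_len=1
Op 2: append 2 -> log_len=3
Op 3: append 2 -> log_len=5
Op 4: F1 acks idx 4 -> match: F0=0 F1=4; commitIndex=4
Op 5: F0 acks idx 5 -> match: F0=5 F1=4; commitIndex=5
Op 6: append 2 -> log_len=7
Op 7: append 2 -> log_len=9
Op 8: append 3 -> log_len=12
Op 9: F0 acks idx 11 -> match: F0=11 F1=4; commitIndex=11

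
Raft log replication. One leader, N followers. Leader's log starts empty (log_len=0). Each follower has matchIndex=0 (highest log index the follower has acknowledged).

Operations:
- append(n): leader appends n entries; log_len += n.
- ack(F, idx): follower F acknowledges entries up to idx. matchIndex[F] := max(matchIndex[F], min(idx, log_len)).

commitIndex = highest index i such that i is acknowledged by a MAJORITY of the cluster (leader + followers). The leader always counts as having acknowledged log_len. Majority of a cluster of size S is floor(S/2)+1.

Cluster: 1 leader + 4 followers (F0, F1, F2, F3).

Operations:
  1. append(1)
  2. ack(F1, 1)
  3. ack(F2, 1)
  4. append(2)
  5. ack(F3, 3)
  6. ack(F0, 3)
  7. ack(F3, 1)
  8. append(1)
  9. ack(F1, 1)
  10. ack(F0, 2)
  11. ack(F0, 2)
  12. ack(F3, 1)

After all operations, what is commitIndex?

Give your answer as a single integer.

Answer: 3

Derivation:
Op 1: append 1 -> log_len=1
Op 2: F1 acks idx 1 -> match: F0=0 F1=1 F2=0 F3=0; commitIndex=0
Op 3: F2 acks idx 1 -> match: F0=0 F1=1 F2=1 F3=0; commitIndex=1
Op 4: append 2 -> log_len=3
Op 5: F3 acks idx 3 -> match: F0=0 F1=1 F2=1 F3=3; commitIndex=1
Op 6: F0 acks idx 3 -> match: F0=3 F1=1 F2=1 F3=3; commitIndex=3
Op 7: F3 acks idx 1 -> match: F0=3 F1=1 F2=1 F3=3; commitIndex=3
Op 8: append 1 -> log_len=4
Op 9: F1 acks idx 1 -> match: F0=3 F1=1 F2=1 F3=3; commitIndex=3
Op 10: F0 acks idx 2 -> match: F0=3 F1=1 F2=1 F3=3; commitIndex=3
Op 11: F0 acks idx 2 -> match: F0=3 F1=1 F2=1 F3=3; commitIndex=3
Op 12: F3 acks idx 1 -> match: F0=3 F1=1 F2=1 F3=3; commitIndex=3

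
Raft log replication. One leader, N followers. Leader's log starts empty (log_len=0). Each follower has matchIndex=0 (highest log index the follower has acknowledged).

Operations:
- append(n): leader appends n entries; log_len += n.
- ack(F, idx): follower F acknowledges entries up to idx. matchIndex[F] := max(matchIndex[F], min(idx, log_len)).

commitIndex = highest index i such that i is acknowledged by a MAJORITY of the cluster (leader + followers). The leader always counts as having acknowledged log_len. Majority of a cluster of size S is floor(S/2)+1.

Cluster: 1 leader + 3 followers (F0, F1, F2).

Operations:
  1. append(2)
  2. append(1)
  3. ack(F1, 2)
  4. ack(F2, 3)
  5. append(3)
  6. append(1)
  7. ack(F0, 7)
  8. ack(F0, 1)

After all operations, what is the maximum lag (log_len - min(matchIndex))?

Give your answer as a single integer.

Op 1: append 2 -> log_len=2
Op 2: append 1 -> log_len=3
Op 3: F1 acks idx 2 -> match: F0=0 F1=2 F2=0; commitIndex=0
Op 4: F2 acks idx 3 -> match: F0=0 F1=2 F2=3; commitIndex=2
Op 5: append 3 -> log_len=6
Op 6: append 1 -> log_len=7
Op 7: F0 acks idx 7 -> match: F0=7 F1=2 F2=3; commitIndex=3
Op 8: F0 acks idx 1 -> match: F0=7 F1=2 F2=3; commitIndex=3

Answer: 5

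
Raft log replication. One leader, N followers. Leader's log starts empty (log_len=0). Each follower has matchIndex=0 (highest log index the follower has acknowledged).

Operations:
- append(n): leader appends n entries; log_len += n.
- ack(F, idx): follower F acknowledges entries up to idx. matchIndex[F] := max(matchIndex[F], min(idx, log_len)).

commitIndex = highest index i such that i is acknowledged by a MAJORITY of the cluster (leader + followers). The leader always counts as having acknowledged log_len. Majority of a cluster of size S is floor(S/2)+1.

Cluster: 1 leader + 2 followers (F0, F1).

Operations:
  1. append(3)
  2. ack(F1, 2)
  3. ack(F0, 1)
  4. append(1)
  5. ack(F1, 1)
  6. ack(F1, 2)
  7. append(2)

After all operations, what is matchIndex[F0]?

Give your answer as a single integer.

Op 1: append 3 -> log_len=3
Op 2: F1 acks idx 2 -> match: F0=0 F1=2; commitIndex=2
Op 3: F0 acks idx 1 -> match: F0=1 F1=2; commitIndex=2
Op 4: append 1 -> log_len=4
Op 5: F1 acks idx 1 -> match: F0=1 F1=2; commitIndex=2
Op 6: F1 acks idx 2 -> match: F0=1 F1=2; commitIndex=2
Op 7: append 2 -> log_len=6

Answer: 1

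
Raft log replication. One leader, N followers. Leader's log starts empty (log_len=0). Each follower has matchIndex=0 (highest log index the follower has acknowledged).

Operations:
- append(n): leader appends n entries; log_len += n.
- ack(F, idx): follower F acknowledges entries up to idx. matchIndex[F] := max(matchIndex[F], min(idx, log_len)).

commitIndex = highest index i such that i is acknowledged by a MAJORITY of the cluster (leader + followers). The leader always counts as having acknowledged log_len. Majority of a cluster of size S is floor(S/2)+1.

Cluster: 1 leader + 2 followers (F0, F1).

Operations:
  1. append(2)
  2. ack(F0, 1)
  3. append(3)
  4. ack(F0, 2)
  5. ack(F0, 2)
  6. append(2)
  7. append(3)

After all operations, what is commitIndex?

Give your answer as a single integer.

Answer: 2

Derivation:
Op 1: append 2 -> log_len=2
Op 2: F0 acks idx 1 -> match: F0=1 F1=0; commitIndex=1
Op 3: append 3 -> log_len=5
Op 4: F0 acks idx 2 -> match: F0=2 F1=0; commitIndex=2
Op 5: F0 acks idx 2 -> match: F0=2 F1=0; commitIndex=2
Op 6: append 2 -> log_len=7
Op 7: append 3 -> log_len=10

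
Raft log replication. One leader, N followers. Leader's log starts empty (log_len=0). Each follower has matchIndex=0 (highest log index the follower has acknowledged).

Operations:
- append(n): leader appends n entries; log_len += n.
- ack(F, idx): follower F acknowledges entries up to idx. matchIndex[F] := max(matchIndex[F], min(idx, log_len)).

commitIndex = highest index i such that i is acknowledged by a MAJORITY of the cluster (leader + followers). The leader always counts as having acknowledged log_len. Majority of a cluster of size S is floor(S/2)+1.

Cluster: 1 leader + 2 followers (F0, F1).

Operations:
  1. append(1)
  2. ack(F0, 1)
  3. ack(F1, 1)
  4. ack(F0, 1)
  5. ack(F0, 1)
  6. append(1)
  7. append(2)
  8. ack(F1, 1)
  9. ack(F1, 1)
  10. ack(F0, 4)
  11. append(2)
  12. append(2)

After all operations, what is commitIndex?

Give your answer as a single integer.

Op 1: append 1 -> log_len=1
Op 2: F0 acks idx 1 -> match: F0=1 F1=0; commitIndex=1
Op 3: F1 acks idx 1 -> match: F0=1 F1=1; commitIndex=1
Op 4: F0 acks idx 1 -> match: F0=1 F1=1; commitIndex=1
Op 5: F0 acks idx 1 -> match: F0=1 F1=1; commitIndex=1
Op 6: append 1 -> log_len=2
Op 7: append 2 -> log_len=4
Op 8: F1 acks idx 1 -> match: F0=1 F1=1; commitIndex=1
Op 9: F1 acks idx 1 -> match: F0=1 F1=1; commitIndex=1
Op 10: F0 acks idx 4 -> match: F0=4 F1=1; commitIndex=4
Op 11: append 2 -> log_len=6
Op 12: append 2 -> log_len=8

Answer: 4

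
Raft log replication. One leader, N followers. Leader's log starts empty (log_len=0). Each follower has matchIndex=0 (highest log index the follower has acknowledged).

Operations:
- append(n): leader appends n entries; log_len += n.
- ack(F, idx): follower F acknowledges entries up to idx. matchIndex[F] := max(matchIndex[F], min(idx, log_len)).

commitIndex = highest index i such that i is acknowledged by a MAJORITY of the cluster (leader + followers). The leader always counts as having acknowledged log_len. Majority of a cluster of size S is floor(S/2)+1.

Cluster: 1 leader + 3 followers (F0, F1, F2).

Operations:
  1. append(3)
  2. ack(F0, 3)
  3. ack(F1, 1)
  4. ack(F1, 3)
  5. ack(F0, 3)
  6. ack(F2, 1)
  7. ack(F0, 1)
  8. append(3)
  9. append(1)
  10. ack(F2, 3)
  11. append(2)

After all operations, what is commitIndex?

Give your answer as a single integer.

Op 1: append 3 -> log_len=3
Op 2: F0 acks idx 3 -> match: F0=3 F1=0 F2=0; commitIndex=0
Op 3: F1 acks idx 1 -> match: F0=3 F1=1 F2=0; commitIndex=1
Op 4: F1 acks idx 3 -> match: F0=3 F1=3 F2=0; commitIndex=3
Op 5: F0 acks idx 3 -> match: F0=3 F1=3 F2=0; commitIndex=3
Op 6: F2 acks idx 1 -> match: F0=3 F1=3 F2=1; commitIndex=3
Op 7: F0 acks idx 1 -> match: F0=3 F1=3 F2=1; commitIndex=3
Op 8: append 3 -> log_len=6
Op 9: append 1 -> log_len=7
Op 10: F2 acks idx 3 -> match: F0=3 F1=3 F2=3; commitIndex=3
Op 11: append 2 -> log_len=9

Answer: 3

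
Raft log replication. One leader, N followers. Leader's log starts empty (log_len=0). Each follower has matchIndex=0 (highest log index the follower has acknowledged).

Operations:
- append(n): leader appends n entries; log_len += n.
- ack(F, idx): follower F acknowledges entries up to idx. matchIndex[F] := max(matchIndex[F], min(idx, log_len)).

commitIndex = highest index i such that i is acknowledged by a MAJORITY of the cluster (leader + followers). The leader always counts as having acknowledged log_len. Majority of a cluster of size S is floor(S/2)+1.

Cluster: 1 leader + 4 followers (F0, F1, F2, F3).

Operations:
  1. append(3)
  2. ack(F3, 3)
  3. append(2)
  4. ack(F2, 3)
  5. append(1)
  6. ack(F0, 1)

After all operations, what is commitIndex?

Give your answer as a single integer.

Answer: 3

Derivation:
Op 1: append 3 -> log_len=3
Op 2: F3 acks idx 3 -> match: F0=0 F1=0 F2=0 F3=3; commitIndex=0
Op 3: append 2 -> log_len=5
Op 4: F2 acks idx 3 -> match: F0=0 F1=0 F2=3 F3=3; commitIndex=3
Op 5: append 1 -> log_len=6
Op 6: F0 acks idx 1 -> match: F0=1 F1=0 F2=3 F3=3; commitIndex=3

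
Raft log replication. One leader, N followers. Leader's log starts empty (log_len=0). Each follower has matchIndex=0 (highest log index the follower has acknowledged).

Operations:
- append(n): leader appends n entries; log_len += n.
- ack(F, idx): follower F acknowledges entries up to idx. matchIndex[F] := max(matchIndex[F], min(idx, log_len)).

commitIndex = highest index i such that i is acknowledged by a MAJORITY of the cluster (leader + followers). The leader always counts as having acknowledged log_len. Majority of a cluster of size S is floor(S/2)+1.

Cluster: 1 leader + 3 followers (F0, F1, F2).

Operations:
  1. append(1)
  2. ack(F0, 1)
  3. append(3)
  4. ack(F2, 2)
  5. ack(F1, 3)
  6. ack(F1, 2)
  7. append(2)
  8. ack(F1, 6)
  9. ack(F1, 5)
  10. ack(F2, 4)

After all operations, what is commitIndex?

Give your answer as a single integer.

Answer: 4

Derivation:
Op 1: append 1 -> log_len=1
Op 2: F0 acks idx 1 -> match: F0=1 F1=0 F2=0; commitIndex=0
Op 3: append 3 -> log_len=4
Op 4: F2 acks idx 2 -> match: F0=1 F1=0 F2=2; commitIndex=1
Op 5: F1 acks idx 3 -> match: F0=1 F1=3 F2=2; commitIndex=2
Op 6: F1 acks idx 2 -> match: F0=1 F1=3 F2=2; commitIndex=2
Op 7: append 2 -> log_len=6
Op 8: F1 acks idx 6 -> match: F0=1 F1=6 F2=2; commitIndex=2
Op 9: F1 acks idx 5 -> match: F0=1 F1=6 F2=2; commitIndex=2
Op 10: F2 acks idx 4 -> match: F0=1 F1=6 F2=4; commitIndex=4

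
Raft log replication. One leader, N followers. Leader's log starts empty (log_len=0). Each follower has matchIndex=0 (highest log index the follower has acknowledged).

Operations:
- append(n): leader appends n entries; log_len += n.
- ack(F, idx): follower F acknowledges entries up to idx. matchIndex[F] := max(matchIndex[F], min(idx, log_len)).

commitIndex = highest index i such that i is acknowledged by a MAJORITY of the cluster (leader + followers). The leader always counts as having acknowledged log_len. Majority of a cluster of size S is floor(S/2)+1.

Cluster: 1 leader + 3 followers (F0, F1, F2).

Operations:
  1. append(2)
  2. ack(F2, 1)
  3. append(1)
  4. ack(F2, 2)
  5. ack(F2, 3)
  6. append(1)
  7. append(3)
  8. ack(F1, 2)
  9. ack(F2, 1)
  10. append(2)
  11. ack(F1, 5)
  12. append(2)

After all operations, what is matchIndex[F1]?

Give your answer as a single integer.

Op 1: append 2 -> log_len=2
Op 2: F2 acks idx 1 -> match: F0=0 F1=0 F2=1; commitIndex=0
Op 3: append 1 -> log_len=3
Op 4: F2 acks idx 2 -> match: F0=0 F1=0 F2=2; commitIndex=0
Op 5: F2 acks idx 3 -> match: F0=0 F1=0 F2=3; commitIndex=0
Op 6: append 1 -> log_len=4
Op 7: append 3 -> log_len=7
Op 8: F1 acks idx 2 -> match: F0=0 F1=2 F2=3; commitIndex=2
Op 9: F2 acks idx 1 -> match: F0=0 F1=2 F2=3; commitIndex=2
Op 10: append 2 -> log_len=9
Op 11: F1 acks idx 5 -> match: F0=0 F1=5 F2=3; commitIndex=3
Op 12: append 2 -> log_len=11

Answer: 5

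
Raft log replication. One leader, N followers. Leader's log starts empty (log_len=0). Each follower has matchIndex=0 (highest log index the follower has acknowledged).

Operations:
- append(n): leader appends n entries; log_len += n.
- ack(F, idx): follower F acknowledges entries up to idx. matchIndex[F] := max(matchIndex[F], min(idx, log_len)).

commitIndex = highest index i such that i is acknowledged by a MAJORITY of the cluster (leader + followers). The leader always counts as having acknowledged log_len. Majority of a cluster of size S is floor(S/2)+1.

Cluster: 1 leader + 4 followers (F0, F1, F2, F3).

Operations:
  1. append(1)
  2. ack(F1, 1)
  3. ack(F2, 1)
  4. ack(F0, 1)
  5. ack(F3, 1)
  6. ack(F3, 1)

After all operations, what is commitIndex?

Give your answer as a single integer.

Answer: 1

Derivation:
Op 1: append 1 -> log_len=1
Op 2: F1 acks idx 1 -> match: F0=0 F1=1 F2=0 F3=0; commitIndex=0
Op 3: F2 acks idx 1 -> match: F0=0 F1=1 F2=1 F3=0; commitIndex=1
Op 4: F0 acks idx 1 -> match: F0=1 F1=1 F2=1 F3=0; commitIndex=1
Op 5: F3 acks idx 1 -> match: F0=1 F1=1 F2=1 F3=1; commitIndex=1
Op 6: F3 acks idx 1 -> match: F0=1 F1=1 F2=1 F3=1; commitIndex=1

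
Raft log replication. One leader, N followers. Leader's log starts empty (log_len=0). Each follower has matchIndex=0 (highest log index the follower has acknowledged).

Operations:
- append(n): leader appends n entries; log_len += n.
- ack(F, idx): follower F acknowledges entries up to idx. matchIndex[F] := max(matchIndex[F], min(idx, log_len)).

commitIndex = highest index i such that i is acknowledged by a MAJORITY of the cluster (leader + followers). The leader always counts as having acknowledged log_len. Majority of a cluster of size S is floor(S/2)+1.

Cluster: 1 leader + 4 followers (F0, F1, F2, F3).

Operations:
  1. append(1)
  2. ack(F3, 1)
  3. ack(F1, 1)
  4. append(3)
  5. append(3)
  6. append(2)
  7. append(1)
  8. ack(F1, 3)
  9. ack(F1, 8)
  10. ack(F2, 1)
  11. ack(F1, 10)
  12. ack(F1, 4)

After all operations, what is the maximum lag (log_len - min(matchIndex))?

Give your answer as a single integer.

Answer: 10

Derivation:
Op 1: append 1 -> log_len=1
Op 2: F3 acks idx 1 -> match: F0=0 F1=0 F2=0 F3=1; commitIndex=0
Op 3: F1 acks idx 1 -> match: F0=0 F1=1 F2=0 F3=1; commitIndex=1
Op 4: append 3 -> log_len=4
Op 5: append 3 -> log_len=7
Op 6: append 2 -> log_len=9
Op 7: append 1 -> log_len=10
Op 8: F1 acks idx 3 -> match: F0=0 F1=3 F2=0 F3=1; commitIndex=1
Op 9: F1 acks idx 8 -> match: F0=0 F1=8 F2=0 F3=1; commitIndex=1
Op 10: F2 acks idx 1 -> match: F0=0 F1=8 F2=1 F3=1; commitIndex=1
Op 11: F1 acks idx 10 -> match: F0=0 F1=10 F2=1 F3=1; commitIndex=1
Op 12: F1 acks idx 4 -> match: F0=0 F1=10 F2=1 F3=1; commitIndex=1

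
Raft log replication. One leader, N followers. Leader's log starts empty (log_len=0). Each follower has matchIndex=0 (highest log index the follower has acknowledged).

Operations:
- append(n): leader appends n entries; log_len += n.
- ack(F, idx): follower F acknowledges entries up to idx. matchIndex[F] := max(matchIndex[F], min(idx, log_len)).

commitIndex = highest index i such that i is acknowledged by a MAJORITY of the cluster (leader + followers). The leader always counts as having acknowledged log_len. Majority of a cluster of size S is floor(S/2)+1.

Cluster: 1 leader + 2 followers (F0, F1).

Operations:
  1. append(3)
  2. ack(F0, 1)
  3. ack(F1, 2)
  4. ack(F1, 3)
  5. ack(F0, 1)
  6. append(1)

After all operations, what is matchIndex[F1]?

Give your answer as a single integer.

Answer: 3

Derivation:
Op 1: append 3 -> log_len=3
Op 2: F0 acks idx 1 -> match: F0=1 F1=0; commitIndex=1
Op 3: F1 acks idx 2 -> match: F0=1 F1=2; commitIndex=2
Op 4: F1 acks idx 3 -> match: F0=1 F1=3; commitIndex=3
Op 5: F0 acks idx 1 -> match: F0=1 F1=3; commitIndex=3
Op 6: append 1 -> log_len=4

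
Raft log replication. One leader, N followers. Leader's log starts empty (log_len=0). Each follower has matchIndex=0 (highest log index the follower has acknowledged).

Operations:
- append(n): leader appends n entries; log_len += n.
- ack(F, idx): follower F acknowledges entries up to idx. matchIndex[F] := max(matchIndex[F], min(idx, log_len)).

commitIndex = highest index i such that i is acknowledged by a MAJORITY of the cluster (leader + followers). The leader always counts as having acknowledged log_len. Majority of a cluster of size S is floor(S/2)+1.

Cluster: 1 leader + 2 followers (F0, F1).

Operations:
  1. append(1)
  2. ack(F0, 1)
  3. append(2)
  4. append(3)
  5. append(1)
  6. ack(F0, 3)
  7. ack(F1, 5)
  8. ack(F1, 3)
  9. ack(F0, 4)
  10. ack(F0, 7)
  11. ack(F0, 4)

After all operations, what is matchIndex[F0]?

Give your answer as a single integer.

Answer: 7

Derivation:
Op 1: append 1 -> log_len=1
Op 2: F0 acks idx 1 -> match: F0=1 F1=0; commitIndex=1
Op 3: append 2 -> log_len=3
Op 4: append 3 -> log_len=6
Op 5: append 1 -> log_len=7
Op 6: F0 acks idx 3 -> match: F0=3 F1=0; commitIndex=3
Op 7: F1 acks idx 5 -> match: F0=3 F1=5; commitIndex=5
Op 8: F1 acks idx 3 -> match: F0=3 F1=5; commitIndex=5
Op 9: F0 acks idx 4 -> match: F0=4 F1=5; commitIndex=5
Op 10: F0 acks idx 7 -> match: F0=7 F1=5; commitIndex=7
Op 11: F0 acks idx 4 -> match: F0=7 F1=5; commitIndex=7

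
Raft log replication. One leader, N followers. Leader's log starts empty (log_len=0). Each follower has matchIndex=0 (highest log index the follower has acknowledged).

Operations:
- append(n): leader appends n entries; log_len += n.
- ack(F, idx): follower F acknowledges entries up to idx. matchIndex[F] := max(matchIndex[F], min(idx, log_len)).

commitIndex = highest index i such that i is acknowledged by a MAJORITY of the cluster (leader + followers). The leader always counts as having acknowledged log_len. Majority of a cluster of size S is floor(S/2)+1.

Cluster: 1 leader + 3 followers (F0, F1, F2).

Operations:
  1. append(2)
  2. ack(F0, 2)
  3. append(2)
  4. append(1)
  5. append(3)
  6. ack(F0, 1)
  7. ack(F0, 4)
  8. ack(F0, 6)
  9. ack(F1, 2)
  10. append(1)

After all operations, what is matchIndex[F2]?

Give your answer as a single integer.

Answer: 0

Derivation:
Op 1: append 2 -> log_len=2
Op 2: F0 acks idx 2 -> match: F0=2 F1=0 F2=0; commitIndex=0
Op 3: append 2 -> log_len=4
Op 4: append 1 -> log_len=5
Op 5: append 3 -> log_len=8
Op 6: F0 acks idx 1 -> match: F0=2 F1=0 F2=0; commitIndex=0
Op 7: F0 acks idx 4 -> match: F0=4 F1=0 F2=0; commitIndex=0
Op 8: F0 acks idx 6 -> match: F0=6 F1=0 F2=0; commitIndex=0
Op 9: F1 acks idx 2 -> match: F0=6 F1=2 F2=0; commitIndex=2
Op 10: append 1 -> log_len=9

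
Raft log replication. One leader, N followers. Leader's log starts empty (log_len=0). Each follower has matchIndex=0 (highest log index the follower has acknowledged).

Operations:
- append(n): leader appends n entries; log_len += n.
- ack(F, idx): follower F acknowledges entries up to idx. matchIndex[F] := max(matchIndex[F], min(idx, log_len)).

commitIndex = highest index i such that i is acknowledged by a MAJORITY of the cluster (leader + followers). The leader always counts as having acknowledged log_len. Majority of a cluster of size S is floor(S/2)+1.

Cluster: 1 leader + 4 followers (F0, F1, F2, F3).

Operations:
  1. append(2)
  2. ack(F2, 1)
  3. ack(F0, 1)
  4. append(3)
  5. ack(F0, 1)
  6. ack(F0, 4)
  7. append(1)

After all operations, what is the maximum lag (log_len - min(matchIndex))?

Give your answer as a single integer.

Op 1: append 2 -> log_len=2
Op 2: F2 acks idx 1 -> match: F0=0 F1=0 F2=1 F3=0; commitIndex=0
Op 3: F0 acks idx 1 -> match: F0=1 F1=0 F2=1 F3=0; commitIndex=1
Op 4: append 3 -> log_len=5
Op 5: F0 acks idx 1 -> match: F0=1 F1=0 F2=1 F3=0; commitIndex=1
Op 6: F0 acks idx 4 -> match: F0=4 F1=0 F2=1 F3=0; commitIndex=1
Op 7: append 1 -> log_len=6

Answer: 6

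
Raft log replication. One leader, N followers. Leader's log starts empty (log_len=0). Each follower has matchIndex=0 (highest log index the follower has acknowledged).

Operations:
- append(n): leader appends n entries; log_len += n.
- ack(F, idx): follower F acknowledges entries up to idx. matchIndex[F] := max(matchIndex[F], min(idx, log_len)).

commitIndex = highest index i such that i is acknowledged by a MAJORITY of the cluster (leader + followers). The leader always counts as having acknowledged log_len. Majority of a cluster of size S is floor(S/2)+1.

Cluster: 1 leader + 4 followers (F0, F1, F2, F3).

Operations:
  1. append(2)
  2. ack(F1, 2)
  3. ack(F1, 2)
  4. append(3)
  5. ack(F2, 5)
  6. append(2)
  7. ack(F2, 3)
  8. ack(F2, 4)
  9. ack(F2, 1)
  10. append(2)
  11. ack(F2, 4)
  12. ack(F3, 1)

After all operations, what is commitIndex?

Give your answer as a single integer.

Op 1: append 2 -> log_len=2
Op 2: F1 acks idx 2 -> match: F0=0 F1=2 F2=0 F3=0; commitIndex=0
Op 3: F1 acks idx 2 -> match: F0=0 F1=2 F2=0 F3=0; commitIndex=0
Op 4: append 3 -> log_len=5
Op 5: F2 acks idx 5 -> match: F0=0 F1=2 F2=5 F3=0; commitIndex=2
Op 6: append 2 -> log_len=7
Op 7: F2 acks idx 3 -> match: F0=0 F1=2 F2=5 F3=0; commitIndex=2
Op 8: F2 acks idx 4 -> match: F0=0 F1=2 F2=5 F3=0; commitIndex=2
Op 9: F2 acks idx 1 -> match: F0=0 F1=2 F2=5 F3=0; commitIndex=2
Op 10: append 2 -> log_len=9
Op 11: F2 acks idx 4 -> match: F0=0 F1=2 F2=5 F3=0; commitIndex=2
Op 12: F3 acks idx 1 -> match: F0=0 F1=2 F2=5 F3=1; commitIndex=2

Answer: 2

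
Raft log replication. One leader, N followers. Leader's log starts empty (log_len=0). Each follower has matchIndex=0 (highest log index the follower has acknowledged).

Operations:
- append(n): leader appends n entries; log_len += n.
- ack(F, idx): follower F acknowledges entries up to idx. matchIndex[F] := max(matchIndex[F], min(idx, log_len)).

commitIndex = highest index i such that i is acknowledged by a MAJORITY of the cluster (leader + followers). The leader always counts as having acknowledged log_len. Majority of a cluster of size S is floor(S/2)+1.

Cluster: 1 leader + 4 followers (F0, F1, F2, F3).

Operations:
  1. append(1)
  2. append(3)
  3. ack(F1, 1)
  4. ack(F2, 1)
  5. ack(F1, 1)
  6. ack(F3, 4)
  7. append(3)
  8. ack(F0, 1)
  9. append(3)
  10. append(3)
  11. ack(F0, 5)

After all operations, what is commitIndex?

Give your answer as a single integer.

Op 1: append 1 -> log_len=1
Op 2: append 3 -> log_len=4
Op 3: F1 acks idx 1 -> match: F0=0 F1=1 F2=0 F3=0; commitIndex=0
Op 4: F2 acks idx 1 -> match: F0=0 F1=1 F2=1 F3=0; commitIndex=1
Op 5: F1 acks idx 1 -> match: F0=0 F1=1 F2=1 F3=0; commitIndex=1
Op 6: F3 acks idx 4 -> match: F0=0 F1=1 F2=1 F3=4; commitIndex=1
Op 7: append 3 -> log_len=7
Op 8: F0 acks idx 1 -> match: F0=1 F1=1 F2=1 F3=4; commitIndex=1
Op 9: append 3 -> log_len=10
Op 10: append 3 -> log_len=13
Op 11: F0 acks idx 5 -> match: F0=5 F1=1 F2=1 F3=4; commitIndex=4

Answer: 4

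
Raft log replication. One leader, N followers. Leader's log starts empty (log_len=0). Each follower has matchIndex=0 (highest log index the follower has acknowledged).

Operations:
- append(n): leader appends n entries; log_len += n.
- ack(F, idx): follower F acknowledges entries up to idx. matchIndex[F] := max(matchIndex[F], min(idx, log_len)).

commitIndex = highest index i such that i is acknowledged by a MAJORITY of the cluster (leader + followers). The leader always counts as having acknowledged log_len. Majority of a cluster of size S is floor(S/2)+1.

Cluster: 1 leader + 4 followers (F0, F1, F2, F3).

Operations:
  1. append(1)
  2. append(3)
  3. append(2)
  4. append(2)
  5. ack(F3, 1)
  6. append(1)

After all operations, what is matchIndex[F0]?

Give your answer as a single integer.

Op 1: append 1 -> log_len=1
Op 2: append 3 -> log_len=4
Op 3: append 2 -> log_len=6
Op 4: append 2 -> log_len=8
Op 5: F3 acks idx 1 -> match: F0=0 F1=0 F2=0 F3=1; commitIndex=0
Op 6: append 1 -> log_len=9

Answer: 0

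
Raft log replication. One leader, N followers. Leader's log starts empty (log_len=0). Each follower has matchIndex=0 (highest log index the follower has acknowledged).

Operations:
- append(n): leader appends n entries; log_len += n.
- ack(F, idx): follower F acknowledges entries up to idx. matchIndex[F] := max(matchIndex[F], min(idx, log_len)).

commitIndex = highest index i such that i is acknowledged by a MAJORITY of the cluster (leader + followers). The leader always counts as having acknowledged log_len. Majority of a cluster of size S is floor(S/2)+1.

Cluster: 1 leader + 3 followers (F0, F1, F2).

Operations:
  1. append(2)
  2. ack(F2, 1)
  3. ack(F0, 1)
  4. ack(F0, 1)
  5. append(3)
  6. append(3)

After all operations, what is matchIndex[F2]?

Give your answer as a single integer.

Answer: 1

Derivation:
Op 1: append 2 -> log_len=2
Op 2: F2 acks idx 1 -> match: F0=0 F1=0 F2=1; commitIndex=0
Op 3: F0 acks idx 1 -> match: F0=1 F1=0 F2=1; commitIndex=1
Op 4: F0 acks idx 1 -> match: F0=1 F1=0 F2=1; commitIndex=1
Op 5: append 3 -> log_len=5
Op 6: append 3 -> log_len=8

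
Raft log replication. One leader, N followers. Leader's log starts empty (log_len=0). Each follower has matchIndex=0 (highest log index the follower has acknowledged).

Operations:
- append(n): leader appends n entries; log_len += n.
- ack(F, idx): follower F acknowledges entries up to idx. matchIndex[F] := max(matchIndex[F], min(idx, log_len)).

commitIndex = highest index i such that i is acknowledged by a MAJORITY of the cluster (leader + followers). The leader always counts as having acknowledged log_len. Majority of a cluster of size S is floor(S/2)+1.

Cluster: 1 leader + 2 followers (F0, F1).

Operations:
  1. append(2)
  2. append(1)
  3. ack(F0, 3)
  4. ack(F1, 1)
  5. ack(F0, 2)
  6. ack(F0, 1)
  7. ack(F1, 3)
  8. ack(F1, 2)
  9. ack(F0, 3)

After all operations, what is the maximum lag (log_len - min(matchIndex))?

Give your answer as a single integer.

Answer: 0

Derivation:
Op 1: append 2 -> log_len=2
Op 2: append 1 -> log_len=3
Op 3: F0 acks idx 3 -> match: F0=3 F1=0; commitIndex=3
Op 4: F1 acks idx 1 -> match: F0=3 F1=1; commitIndex=3
Op 5: F0 acks idx 2 -> match: F0=3 F1=1; commitIndex=3
Op 6: F0 acks idx 1 -> match: F0=3 F1=1; commitIndex=3
Op 7: F1 acks idx 3 -> match: F0=3 F1=3; commitIndex=3
Op 8: F1 acks idx 2 -> match: F0=3 F1=3; commitIndex=3
Op 9: F0 acks idx 3 -> match: F0=3 F1=3; commitIndex=3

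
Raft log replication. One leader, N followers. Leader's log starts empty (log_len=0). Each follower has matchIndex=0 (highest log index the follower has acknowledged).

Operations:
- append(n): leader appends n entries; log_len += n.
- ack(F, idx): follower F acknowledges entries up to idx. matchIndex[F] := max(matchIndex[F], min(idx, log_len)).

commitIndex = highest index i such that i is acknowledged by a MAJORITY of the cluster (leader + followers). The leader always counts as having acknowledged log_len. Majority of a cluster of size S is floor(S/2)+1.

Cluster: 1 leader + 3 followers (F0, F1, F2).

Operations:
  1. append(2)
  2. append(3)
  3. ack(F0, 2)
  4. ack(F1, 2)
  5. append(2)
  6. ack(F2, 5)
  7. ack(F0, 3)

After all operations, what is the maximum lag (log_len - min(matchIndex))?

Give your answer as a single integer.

Answer: 5

Derivation:
Op 1: append 2 -> log_len=2
Op 2: append 3 -> log_len=5
Op 3: F0 acks idx 2 -> match: F0=2 F1=0 F2=0; commitIndex=0
Op 4: F1 acks idx 2 -> match: F0=2 F1=2 F2=0; commitIndex=2
Op 5: append 2 -> log_len=7
Op 6: F2 acks idx 5 -> match: F0=2 F1=2 F2=5; commitIndex=2
Op 7: F0 acks idx 3 -> match: F0=3 F1=2 F2=5; commitIndex=3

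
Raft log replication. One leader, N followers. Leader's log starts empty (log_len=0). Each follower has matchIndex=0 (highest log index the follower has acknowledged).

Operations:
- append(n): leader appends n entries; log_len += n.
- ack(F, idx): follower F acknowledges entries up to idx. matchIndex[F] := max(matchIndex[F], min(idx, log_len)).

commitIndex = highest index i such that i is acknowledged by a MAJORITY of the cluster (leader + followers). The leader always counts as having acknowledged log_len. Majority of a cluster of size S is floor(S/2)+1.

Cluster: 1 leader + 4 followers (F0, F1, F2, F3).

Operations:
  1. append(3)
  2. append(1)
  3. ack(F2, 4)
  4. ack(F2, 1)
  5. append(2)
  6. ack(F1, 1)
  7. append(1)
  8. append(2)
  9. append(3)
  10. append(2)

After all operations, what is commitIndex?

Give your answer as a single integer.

Op 1: append 3 -> log_len=3
Op 2: append 1 -> log_len=4
Op 3: F2 acks idx 4 -> match: F0=0 F1=0 F2=4 F3=0; commitIndex=0
Op 4: F2 acks idx 1 -> match: F0=0 F1=0 F2=4 F3=0; commitIndex=0
Op 5: append 2 -> log_len=6
Op 6: F1 acks idx 1 -> match: F0=0 F1=1 F2=4 F3=0; commitIndex=1
Op 7: append 1 -> log_len=7
Op 8: append 2 -> log_len=9
Op 9: append 3 -> log_len=12
Op 10: append 2 -> log_len=14

Answer: 1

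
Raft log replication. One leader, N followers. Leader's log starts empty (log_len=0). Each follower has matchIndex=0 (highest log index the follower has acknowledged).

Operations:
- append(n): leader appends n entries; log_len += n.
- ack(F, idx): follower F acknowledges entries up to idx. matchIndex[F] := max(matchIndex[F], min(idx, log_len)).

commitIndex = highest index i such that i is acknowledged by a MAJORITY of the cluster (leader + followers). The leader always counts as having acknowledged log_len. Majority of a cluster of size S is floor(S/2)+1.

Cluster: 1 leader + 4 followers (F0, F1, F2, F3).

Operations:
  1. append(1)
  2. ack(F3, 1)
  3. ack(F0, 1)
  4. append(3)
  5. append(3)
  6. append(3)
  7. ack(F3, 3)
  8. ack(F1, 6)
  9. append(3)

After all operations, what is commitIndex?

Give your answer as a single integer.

Op 1: append 1 -> log_len=1
Op 2: F3 acks idx 1 -> match: F0=0 F1=0 F2=0 F3=1; commitIndex=0
Op 3: F0 acks idx 1 -> match: F0=1 F1=0 F2=0 F3=1; commitIndex=1
Op 4: append 3 -> log_len=4
Op 5: append 3 -> log_len=7
Op 6: append 3 -> log_len=10
Op 7: F3 acks idx 3 -> match: F0=1 F1=0 F2=0 F3=3; commitIndex=1
Op 8: F1 acks idx 6 -> match: F0=1 F1=6 F2=0 F3=3; commitIndex=3
Op 9: append 3 -> log_len=13

Answer: 3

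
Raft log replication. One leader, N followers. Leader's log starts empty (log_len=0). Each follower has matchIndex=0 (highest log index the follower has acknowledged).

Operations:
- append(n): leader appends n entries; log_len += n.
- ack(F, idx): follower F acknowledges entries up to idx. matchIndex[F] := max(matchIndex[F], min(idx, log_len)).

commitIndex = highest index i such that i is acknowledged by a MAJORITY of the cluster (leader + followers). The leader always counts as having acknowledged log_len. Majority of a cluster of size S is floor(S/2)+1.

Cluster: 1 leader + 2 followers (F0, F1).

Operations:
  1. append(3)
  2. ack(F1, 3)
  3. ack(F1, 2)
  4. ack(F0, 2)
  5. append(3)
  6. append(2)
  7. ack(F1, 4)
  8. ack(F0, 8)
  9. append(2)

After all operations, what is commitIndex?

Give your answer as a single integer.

Op 1: append 3 -> log_len=3
Op 2: F1 acks idx 3 -> match: F0=0 F1=3; commitIndex=3
Op 3: F1 acks idx 2 -> match: F0=0 F1=3; commitIndex=3
Op 4: F0 acks idx 2 -> match: F0=2 F1=3; commitIndex=3
Op 5: append 3 -> log_len=6
Op 6: append 2 -> log_len=8
Op 7: F1 acks idx 4 -> match: F0=2 F1=4; commitIndex=4
Op 8: F0 acks idx 8 -> match: F0=8 F1=4; commitIndex=8
Op 9: append 2 -> log_len=10

Answer: 8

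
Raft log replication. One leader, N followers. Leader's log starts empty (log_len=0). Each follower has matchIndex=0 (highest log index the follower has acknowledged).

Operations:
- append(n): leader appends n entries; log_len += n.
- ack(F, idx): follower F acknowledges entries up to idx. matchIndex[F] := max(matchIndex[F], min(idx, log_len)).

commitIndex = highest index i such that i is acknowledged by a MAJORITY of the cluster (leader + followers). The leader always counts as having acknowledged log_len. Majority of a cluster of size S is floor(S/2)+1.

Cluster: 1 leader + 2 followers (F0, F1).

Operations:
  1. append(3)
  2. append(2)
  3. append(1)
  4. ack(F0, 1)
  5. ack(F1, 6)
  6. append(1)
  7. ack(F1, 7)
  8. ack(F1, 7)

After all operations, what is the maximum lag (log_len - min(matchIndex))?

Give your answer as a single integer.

Answer: 6

Derivation:
Op 1: append 3 -> log_len=3
Op 2: append 2 -> log_len=5
Op 3: append 1 -> log_len=6
Op 4: F0 acks idx 1 -> match: F0=1 F1=0; commitIndex=1
Op 5: F1 acks idx 6 -> match: F0=1 F1=6; commitIndex=6
Op 6: append 1 -> log_len=7
Op 7: F1 acks idx 7 -> match: F0=1 F1=7; commitIndex=7
Op 8: F1 acks idx 7 -> match: F0=1 F1=7; commitIndex=7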